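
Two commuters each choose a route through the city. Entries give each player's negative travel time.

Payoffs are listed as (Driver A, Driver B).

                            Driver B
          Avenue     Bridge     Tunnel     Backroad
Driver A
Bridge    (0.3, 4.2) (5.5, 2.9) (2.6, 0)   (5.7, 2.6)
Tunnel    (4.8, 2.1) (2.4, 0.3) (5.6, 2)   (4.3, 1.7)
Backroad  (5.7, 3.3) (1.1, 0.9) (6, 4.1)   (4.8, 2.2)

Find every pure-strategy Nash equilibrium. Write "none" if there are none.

(Bridge, Avenue): Driver A can switch to Tunnel (0.3 → 4.8). Not NE.
(Bridge, Bridge): Driver B can switch to Avenue (2.9 → 4.2). Not NE.
(Bridge, Tunnel): Driver A can switch to Tunnel (2.6 → 5.6). Not NE.
(Bridge, Backroad): Driver B can switch to Avenue (2.6 → 4.2). Not NE.
(Tunnel, Avenue): Driver A can switch to Backroad (4.8 → 5.7). Not NE.
(Tunnel, Bridge): Driver A can switch to Bridge (2.4 → 5.5). Not NE.
(Tunnel, Tunnel): Driver A can switch to Backroad (5.6 → 6). Not NE.
(Tunnel, Backroad): Driver A can switch to Bridge (4.3 → 5.7). Not NE.
(Backroad, Avenue): Driver B can switch to Tunnel (3.3 → 4.1). Not NE.
(Backroad, Bridge): Driver A can switch to Bridge (1.1 → 5.5). Not NE.
(Backroad, Tunnel): Driver A gets 6, best alternative 5.6; Driver B gets 4.1, best alternative 3.3. No profitable deviation — NE.
(The remaining 1 profile has a profitable deviation by the same check.)

Pure NE: (Backroad, Tunnel)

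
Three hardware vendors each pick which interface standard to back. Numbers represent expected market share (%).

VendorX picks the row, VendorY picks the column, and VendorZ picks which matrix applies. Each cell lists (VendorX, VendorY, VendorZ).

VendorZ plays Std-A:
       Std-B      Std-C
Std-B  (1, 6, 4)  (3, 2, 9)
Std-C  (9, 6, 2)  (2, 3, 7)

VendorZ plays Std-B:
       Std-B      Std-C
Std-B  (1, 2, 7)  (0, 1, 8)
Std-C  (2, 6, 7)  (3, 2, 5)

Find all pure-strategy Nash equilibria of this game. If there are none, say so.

Check each profile: it is a Nash equilibrium iff no player can strictly gain by switching unilaterally.
(Std-B, Std-B, Std-A): VendorX can switch to Std-C (1 → 9). Not NE.
(Std-B, Std-B, Std-B): VendorX can switch to Std-C (1 → 2). Not NE.
(Std-B, Std-C, Std-A): VendorY can switch to Std-B (2 → 6). Not NE.
(Std-B, Std-C, Std-B): VendorX can switch to Std-C (0 → 3). Not NE.
(Std-C, Std-B, Std-A): VendorZ can switch to Std-B (2 → 7). Not NE.
(Std-C, Std-B, Std-B): VendorX gets 2, best alternative 1; VendorY gets 6, best alternative 2; VendorZ gets 7, best alternative 2. No profitable deviation — NE.
(Std-C, Std-C, Std-A): VendorX can switch to Std-B (2 → 3). Not NE.
(The remaining 1 profile has a profitable deviation by the same check.)

Pure NE: (Std-C, Std-B, Std-B)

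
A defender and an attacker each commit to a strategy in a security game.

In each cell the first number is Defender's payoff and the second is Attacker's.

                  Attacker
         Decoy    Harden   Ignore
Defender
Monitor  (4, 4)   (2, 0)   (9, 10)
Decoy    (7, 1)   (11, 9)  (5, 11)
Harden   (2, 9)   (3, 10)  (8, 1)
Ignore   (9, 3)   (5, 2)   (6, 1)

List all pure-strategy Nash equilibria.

Pure-strategy Nash equilibria: (Monitor, Ignore), (Ignore, Decoy)

Defender against Decoy: payoffs 4, 7, 2, 9 → best response Ignore.
Defender against Harden: payoffs 2, 11, 3, 5 → best response Decoy.
Defender against Ignore: payoffs 9, 5, 8, 6 → best response Monitor.
Attacker against Monitor: payoffs 4, 0, 10 → best response Ignore.
Attacker against Decoy: payoffs 1, 9, 11 → best response Ignore.
Attacker against Harden: payoffs 9, 10, 1 → best response Harden.
Attacker against Ignore: payoffs 3, 2, 1 → best response Decoy.
Mutual best responses: (Monitor, Ignore); (Ignore, Decoy).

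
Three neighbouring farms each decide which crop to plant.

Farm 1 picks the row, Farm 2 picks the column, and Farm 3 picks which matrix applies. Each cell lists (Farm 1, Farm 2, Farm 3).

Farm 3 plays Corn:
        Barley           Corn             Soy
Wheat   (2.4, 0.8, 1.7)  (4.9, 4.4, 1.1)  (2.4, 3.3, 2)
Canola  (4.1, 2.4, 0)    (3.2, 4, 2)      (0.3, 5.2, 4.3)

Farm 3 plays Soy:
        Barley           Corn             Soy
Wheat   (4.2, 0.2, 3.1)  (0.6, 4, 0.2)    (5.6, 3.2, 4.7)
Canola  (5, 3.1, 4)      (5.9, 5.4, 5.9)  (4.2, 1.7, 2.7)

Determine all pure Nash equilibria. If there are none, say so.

Farm 1 against (Barley, Corn): payoffs 2.4, 4.1 → best response Canola.
Farm 1 against (Barley, Soy): payoffs 4.2, 5 → best response Canola.
Farm 1 against (Corn, Corn): payoffs 4.9, 3.2 → best response Wheat.
Farm 1 against (Corn, Soy): payoffs 0.6, 5.9 → best response Canola.
Farm 1 against (Soy, Corn): payoffs 2.4, 0.3 → best response Wheat.
Farm 1 against (Soy, Soy): payoffs 5.6, 4.2 → best response Wheat.
Farm 2 against (Wheat, Corn): payoffs 0.8, 4.4, 3.3 → best response Corn.
Farm 2 against (Wheat, Soy): payoffs 0.2, 4, 3.2 → best response Corn.
Farm 2 against (Canola, Corn): payoffs 2.4, 4, 5.2 → best response Soy.
Farm 2 against (Canola, Soy): payoffs 3.1, 5.4, 1.7 → best response Corn.
Farm 3 against (Wheat, Barley): payoffs 1.7, 3.1 → best response Soy.
Farm 3 against (Wheat, Corn): payoffs 1.1, 0.2 → best response Corn.
Farm 3 against (Wheat, Soy): payoffs 2, 4.7 → best response Soy.
Farm 3 against (Canola, Barley): payoffs 0, 4 → best response Soy.
Farm 3 against (Canola, Corn): payoffs 2, 5.9 → best response Soy.
Farm 3 against (Canola, Soy): payoffs 4.3, 2.7 → best response Corn.
Mutual best responses: (Wheat, Corn, Corn); (Canola, Corn, Soy).

The pure Nash equilibria are (Wheat, Corn, Corn), (Canola, Corn, Soy).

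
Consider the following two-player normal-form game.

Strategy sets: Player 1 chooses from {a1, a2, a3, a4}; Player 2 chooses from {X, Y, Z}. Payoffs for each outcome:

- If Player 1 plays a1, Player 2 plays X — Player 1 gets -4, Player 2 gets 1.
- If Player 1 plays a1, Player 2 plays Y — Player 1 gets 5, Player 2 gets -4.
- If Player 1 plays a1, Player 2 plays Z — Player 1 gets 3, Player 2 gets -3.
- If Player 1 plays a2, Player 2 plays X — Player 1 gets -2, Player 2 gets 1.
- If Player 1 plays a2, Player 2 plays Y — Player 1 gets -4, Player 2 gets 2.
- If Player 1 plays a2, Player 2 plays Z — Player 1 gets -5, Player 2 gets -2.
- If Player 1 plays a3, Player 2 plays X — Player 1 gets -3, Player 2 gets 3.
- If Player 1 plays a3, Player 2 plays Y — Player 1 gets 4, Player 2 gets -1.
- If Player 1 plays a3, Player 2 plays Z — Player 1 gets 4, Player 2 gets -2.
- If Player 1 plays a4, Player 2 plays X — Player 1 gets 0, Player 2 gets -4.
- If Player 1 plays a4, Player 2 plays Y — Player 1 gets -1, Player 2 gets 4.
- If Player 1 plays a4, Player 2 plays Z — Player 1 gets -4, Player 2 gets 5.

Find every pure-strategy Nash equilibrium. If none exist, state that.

Check each profile: it is a Nash equilibrium iff no player can strictly gain by switching unilaterally.
(a1, X): Player 1 can switch to a2 (-4 → -2). Not NE.
(a1, Y): Player 2 can switch to X (-4 → 1). Not NE.
(a1, Z): Player 1 can switch to a3 (3 → 4). Not NE.
(a2, X): Player 1 can switch to a4 (-2 → 0). Not NE.
(a2, Y): Player 1 can switch to a1 (-4 → 5). Not NE.
(a2, Z): Player 1 can switch to a1 (-5 → 3). Not NE.
(a3, X): Player 1 can switch to a2 (-3 → -2). Not NE.
(a3, Y): Player 1 can switch to a1 (4 → 5). Not NE.
(The remaining 4 profiles each have a profitable deviation by the same check.)

This game has no pure Nash equilibrium.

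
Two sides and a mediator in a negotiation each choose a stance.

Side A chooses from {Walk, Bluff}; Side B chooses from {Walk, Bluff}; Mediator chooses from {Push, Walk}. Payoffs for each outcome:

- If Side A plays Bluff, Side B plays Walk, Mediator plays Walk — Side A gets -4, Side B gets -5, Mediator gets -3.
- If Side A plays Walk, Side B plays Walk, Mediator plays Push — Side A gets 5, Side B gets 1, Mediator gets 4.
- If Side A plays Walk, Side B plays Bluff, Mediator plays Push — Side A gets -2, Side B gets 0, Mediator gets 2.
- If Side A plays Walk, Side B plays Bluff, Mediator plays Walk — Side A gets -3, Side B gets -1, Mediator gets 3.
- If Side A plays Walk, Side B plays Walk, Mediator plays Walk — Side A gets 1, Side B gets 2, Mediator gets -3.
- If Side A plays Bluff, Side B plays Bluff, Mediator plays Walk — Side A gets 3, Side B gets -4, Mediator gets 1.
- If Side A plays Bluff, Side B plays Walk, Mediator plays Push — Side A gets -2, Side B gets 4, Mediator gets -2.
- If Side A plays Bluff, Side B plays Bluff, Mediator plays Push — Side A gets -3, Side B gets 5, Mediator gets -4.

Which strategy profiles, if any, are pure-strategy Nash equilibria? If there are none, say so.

Side A against (Walk, Push): payoffs 5, -2 → best response Walk.
Side A against (Walk, Walk): payoffs 1, -4 → best response Walk.
Side A against (Bluff, Push): payoffs -2, -3 → best response Walk.
Side A against (Bluff, Walk): payoffs -3, 3 → best response Bluff.
Side B against (Walk, Push): payoffs 1, 0 → best response Walk.
Side B against (Walk, Walk): payoffs 2, -1 → best response Walk.
Side B against (Bluff, Push): payoffs 4, 5 → best response Bluff.
Side B against (Bluff, Walk): payoffs -5, -4 → best response Bluff.
Mediator against (Walk, Walk): payoffs 4, -3 → best response Push.
Mediator against (Walk, Bluff): payoffs 2, 3 → best response Walk.
Mediator against (Bluff, Walk): payoffs -2, -3 → best response Push.
Mediator against (Bluff, Bluff): payoffs -4, 1 → best response Walk.
Mutual best responses: (Walk, Walk, Push); (Bluff, Bluff, Walk).

(Walk, Walk, Push) and (Bluff, Bluff, Walk)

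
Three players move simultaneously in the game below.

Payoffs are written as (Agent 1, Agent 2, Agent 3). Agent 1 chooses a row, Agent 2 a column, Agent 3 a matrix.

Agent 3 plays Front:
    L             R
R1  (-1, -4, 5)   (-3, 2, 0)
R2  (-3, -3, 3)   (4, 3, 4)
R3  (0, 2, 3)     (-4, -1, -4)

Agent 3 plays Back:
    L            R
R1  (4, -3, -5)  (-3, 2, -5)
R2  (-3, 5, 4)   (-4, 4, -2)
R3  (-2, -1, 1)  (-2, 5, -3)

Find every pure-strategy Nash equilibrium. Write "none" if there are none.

For each player, find the best response to each opponent profile; mutual best responses are the pure NE.
Agent 1 against (L, Front): payoffs -1, -3, 0 → best response R3.
Agent 1 against (L, Back): payoffs 4, -3, -2 → best response R1.
Agent 1 against (R, Front): payoffs -3, 4, -4 → best response R2.
Agent 1 against (R, Back): payoffs -3, -4, -2 → best response R3.
Agent 2 against (R1, Front): payoffs -4, 2 → best response R.
Agent 2 against (R1, Back): payoffs -3, 2 → best response R.
Agent 2 against (R2, Front): payoffs -3, 3 → best response R.
Agent 2 against (R2, Back): payoffs 5, 4 → best response L.
Agent 2 against (R3, Front): payoffs 2, -1 → best response L.
Agent 2 against (R3, Back): payoffs -1, 5 → best response R.
Agent 3 against (R1, L): payoffs 5, -5 → best response Front.
Agent 3 against (R1, R): payoffs 0, -5 → best response Front.
Agent 3 against (R2, L): payoffs 3, 4 → best response Back.
Agent 3 against (R2, R): payoffs 4, -2 → best response Front.
Agent 3 against (R3, L): payoffs 3, 1 → best response Front.
Agent 3 against (R3, R): payoffs -4, -3 → best response Back.
Mutual best responses: (R2, R, Front); (R3, L, Front); (R3, R, Back).

(R2, R, Front), (R3, L, Front), (R3, R, Back)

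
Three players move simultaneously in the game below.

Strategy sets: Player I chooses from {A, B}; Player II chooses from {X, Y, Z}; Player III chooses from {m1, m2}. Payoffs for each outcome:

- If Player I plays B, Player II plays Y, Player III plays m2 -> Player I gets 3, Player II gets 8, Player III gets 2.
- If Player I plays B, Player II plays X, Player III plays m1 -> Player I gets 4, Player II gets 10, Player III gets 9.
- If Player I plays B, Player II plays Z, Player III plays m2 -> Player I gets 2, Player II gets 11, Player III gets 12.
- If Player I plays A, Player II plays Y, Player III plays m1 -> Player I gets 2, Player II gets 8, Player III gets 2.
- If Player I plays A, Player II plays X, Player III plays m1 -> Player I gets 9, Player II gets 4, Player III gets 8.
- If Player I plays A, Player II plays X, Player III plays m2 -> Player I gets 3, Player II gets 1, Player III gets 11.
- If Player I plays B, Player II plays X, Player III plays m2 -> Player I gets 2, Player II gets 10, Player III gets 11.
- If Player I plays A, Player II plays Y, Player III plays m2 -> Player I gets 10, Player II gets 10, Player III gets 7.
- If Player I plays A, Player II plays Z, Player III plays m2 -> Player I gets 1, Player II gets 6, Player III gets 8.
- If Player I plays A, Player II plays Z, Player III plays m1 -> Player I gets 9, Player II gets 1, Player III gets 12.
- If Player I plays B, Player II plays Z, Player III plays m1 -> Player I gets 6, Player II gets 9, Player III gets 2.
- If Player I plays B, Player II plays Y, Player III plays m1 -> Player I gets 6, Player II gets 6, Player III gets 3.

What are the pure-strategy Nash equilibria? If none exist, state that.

The pure Nash equilibria are (A, Y, m2), (B, Z, m2).

(A, X, m1): Player II can switch to Y (4 → 8). Not NE.
(A, X, m2): Player II can switch to Y (1 → 10). Not NE.
(A, Y, m1): Player I can switch to B (2 → 6). Not NE.
(A, Y, m2): Player I gets 10, best alternative 3; Player II gets 10, best alternative 6; Player III gets 7, best alternative 2. No profitable deviation — NE.
(A, Z, m1): Player II can switch to X (1 → 4). Not NE.
(A, Z, m2): Player I can switch to B (1 → 2). Not NE.
(B, X, m1): Player I can switch to A (4 → 9). Not NE.
(B, X, m2): Player I can switch to A (2 → 3). Not NE.
(B, Y, m1): Player II can switch to X (6 → 10). Not NE.
(B, Z, m2): Player I gets 2, best alternative 1; Player II gets 11, best alternative 10; Player III gets 12, best alternative 2. No profitable deviation — NE.
(The remaining 2 profiles each have a profitable deviation by the same check.)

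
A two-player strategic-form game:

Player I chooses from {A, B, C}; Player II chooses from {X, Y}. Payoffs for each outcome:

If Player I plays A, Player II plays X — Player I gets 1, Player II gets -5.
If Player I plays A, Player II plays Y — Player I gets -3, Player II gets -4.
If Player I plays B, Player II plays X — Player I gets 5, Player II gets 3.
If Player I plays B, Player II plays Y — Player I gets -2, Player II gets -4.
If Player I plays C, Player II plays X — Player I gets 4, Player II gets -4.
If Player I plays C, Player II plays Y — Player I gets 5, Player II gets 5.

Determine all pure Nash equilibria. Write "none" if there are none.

(A, X): Player I can switch to B (1 → 5). Not NE.
(A, Y): Player I can switch to B (-3 → -2). Not NE.
(B, X): Player I gets 5, best alternative 4; Player II gets 3, best alternative -4. No profitable deviation — NE.
(B, Y): Player I can switch to C (-2 → 5). Not NE.
(C, X): Player I can switch to B (4 → 5). Not NE.
(C, Y): Player I gets 5, best alternative -2; Player II gets 5, best alternative -4. No profitable deviation — NE.

(B, X) and (C, Y)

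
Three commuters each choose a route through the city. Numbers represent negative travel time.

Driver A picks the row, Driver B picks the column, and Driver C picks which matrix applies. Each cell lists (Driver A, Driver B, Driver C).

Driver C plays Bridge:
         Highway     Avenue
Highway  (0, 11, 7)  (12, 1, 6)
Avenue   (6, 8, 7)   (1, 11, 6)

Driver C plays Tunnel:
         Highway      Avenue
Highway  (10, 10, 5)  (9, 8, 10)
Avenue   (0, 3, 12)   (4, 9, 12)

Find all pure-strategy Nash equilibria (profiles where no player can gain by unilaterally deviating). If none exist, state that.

none

Driver A against (Highway, Bridge): payoffs 0, 6 → best response Avenue.
Driver A against (Highway, Tunnel): payoffs 10, 0 → best response Highway.
Driver A against (Avenue, Bridge): payoffs 12, 1 → best response Highway.
Driver A against (Avenue, Tunnel): payoffs 9, 4 → best response Highway.
Driver B against (Highway, Bridge): payoffs 11, 1 → best response Highway.
Driver B against (Highway, Tunnel): payoffs 10, 8 → best response Highway.
Driver B against (Avenue, Bridge): payoffs 8, 11 → best response Avenue.
Driver B against (Avenue, Tunnel): payoffs 3, 9 → best response Avenue.
Driver C against (Highway, Highway): payoffs 7, 5 → best response Bridge.
Driver C against (Highway, Avenue): payoffs 6, 10 → best response Tunnel.
Driver C against (Avenue, Highway): payoffs 7, 12 → best response Tunnel.
Driver C against (Avenue, Avenue): payoffs 6, 12 → best response Tunnel.
No profile is a mutual best response for all players.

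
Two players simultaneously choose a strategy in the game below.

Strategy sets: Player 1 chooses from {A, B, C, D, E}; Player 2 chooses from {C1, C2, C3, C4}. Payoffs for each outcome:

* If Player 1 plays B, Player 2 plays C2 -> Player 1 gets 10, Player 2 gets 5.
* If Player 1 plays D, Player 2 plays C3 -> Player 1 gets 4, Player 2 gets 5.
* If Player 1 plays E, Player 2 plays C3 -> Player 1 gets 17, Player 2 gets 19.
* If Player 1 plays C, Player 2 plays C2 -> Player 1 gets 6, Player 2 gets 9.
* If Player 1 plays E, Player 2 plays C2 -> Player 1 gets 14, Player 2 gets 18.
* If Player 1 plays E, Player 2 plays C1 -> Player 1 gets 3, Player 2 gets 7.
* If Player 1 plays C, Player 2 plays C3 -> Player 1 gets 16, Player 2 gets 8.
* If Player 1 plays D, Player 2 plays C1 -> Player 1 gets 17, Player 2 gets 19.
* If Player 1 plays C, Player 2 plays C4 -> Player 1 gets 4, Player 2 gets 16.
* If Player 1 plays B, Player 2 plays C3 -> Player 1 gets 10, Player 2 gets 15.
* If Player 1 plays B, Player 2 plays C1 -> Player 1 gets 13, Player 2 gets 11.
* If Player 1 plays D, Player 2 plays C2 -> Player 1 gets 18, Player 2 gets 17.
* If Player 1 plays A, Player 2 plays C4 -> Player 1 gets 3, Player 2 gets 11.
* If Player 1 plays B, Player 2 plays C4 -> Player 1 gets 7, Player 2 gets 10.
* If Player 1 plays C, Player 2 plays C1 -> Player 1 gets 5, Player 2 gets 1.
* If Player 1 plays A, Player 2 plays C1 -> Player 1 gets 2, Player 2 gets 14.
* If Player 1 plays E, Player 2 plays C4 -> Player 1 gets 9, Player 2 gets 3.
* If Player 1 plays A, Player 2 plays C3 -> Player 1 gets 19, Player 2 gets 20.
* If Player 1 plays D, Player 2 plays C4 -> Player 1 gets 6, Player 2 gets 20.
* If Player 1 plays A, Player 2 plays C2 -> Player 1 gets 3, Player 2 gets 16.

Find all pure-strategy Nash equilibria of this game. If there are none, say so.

The unique pure-strategy Nash equilibrium is (A, C3).

(A, C1): Player 1 can switch to B (2 → 13). Not NE.
(A, C2): Player 1 can switch to B (3 → 10). Not NE.
(A, C3): Player 1 gets 19, best alternative 17; Player 2 gets 20, best alternative 16. No profitable deviation — NE.
(A, C4): Player 1 can switch to B (3 → 7). Not NE.
(B, C1): Player 1 can switch to D (13 → 17). Not NE.
(B, C2): Player 1 can switch to D (10 → 18). Not NE.
(B, C3): Player 1 can switch to A (10 → 19). Not NE.
(B, C4): Player 1 can switch to E (7 → 9). Not NE.
(C, C1): Player 1 can switch to B (5 → 13). Not NE.
(C, C2): Player 1 can switch to B (6 → 10). Not NE.
(C, C3): Player 1 can switch to A (16 → 19). Not NE.
(The remaining 9 profiles each have a profitable deviation by the same check.)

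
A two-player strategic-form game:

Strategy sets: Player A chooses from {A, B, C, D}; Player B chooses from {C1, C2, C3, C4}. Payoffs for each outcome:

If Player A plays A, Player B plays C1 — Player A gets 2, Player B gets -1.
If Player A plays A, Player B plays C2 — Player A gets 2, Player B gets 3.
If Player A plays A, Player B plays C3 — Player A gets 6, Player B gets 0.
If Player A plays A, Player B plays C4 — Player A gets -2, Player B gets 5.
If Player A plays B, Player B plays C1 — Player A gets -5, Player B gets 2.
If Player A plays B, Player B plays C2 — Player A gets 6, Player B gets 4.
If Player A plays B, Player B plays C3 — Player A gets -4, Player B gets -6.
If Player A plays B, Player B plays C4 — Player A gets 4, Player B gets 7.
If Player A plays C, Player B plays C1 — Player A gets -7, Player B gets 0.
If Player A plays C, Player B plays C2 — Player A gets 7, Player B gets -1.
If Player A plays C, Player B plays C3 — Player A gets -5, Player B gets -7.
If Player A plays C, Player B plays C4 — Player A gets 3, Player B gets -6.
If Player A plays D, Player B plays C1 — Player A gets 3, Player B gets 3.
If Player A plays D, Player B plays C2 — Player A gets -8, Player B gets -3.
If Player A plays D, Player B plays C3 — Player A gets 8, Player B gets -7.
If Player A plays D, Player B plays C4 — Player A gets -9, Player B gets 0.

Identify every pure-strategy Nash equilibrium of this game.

Player A against C1: payoffs 2, -5, -7, 3 → best response D.
Player A against C2: payoffs 2, 6, 7, -8 → best response C.
Player A against C3: payoffs 6, -4, -5, 8 → best response D.
Player A against C4: payoffs -2, 4, 3, -9 → best response B.
Player B against A: payoffs -1, 3, 0, 5 → best response C4.
Player B against B: payoffs 2, 4, -6, 7 → best response C4.
Player B against C: payoffs 0, -1, -7, -6 → best response C1.
Player B against D: payoffs 3, -3, -7, 0 → best response C1.
Mutual best responses: (B, C4); (D, C1).

(B, C4) and (D, C1)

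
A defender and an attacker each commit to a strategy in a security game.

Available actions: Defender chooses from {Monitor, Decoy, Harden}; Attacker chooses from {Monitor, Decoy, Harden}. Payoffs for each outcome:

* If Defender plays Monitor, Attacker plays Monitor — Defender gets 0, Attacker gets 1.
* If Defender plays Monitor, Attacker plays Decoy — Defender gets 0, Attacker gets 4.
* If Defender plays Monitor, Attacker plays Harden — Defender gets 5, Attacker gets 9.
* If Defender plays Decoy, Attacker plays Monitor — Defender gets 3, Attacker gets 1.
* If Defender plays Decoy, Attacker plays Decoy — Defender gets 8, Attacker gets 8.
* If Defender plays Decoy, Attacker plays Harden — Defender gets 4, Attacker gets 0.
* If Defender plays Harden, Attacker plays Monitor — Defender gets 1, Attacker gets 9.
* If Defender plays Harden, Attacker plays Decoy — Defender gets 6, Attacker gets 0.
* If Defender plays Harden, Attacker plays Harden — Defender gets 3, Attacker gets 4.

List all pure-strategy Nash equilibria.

Check each profile: it is a Nash equilibrium iff no player can strictly gain by switching unilaterally.
(Monitor, Monitor): Defender can switch to Decoy (0 → 3). Not NE.
(Monitor, Decoy): Defender can switch to Decoy (0 → 8). Not NE.
(Monitor, Harden): Defender gets 5, best alternative 4; Attacker gets 9, best alternative 4. No profitable deviation — NE.
(Decoy, Monitor): Attacker can switch to Decoy (1 → 8). Not NE.
(Decoy, Decoy): Defender gets 8, best alternative 6; Attacker gets 8, best alternative 1. No profitable deviation — NE.
(Decoy, Harden): Defender can switch to Monitor (4 → 5). Not NE.
(Harden, Monitor): Defender can switch to Decoy (1 → 3). Not NE.
(Harden, Decoy): Defender can switch to Decoy (6 → 8). Not NE.
(Harden, Harden): Defender can switch to Monitor (3 → 5). Not NE.

(Monitor, Harden) and (Decoy, Decoy)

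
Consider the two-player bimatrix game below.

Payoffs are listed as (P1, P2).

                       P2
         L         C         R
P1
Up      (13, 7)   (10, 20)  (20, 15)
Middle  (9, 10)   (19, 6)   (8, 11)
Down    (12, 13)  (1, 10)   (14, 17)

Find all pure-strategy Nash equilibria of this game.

P1 against L: payoffs 13, 9, 12 → best response Up.
P1 against C: payoffs 10, 19, 1 → best response Middle.
P1 against R: payoffs 20, 8, 14 → best response Up.
P2 against Up: payoffs 7, 20, 15 → best response C.
P2 against Middle: payoffs 10, 6, 11 → best response R.
P2 against Down: payoffs 13, 10, 17 → best response R.
No profile is a mutual best response for all players.

none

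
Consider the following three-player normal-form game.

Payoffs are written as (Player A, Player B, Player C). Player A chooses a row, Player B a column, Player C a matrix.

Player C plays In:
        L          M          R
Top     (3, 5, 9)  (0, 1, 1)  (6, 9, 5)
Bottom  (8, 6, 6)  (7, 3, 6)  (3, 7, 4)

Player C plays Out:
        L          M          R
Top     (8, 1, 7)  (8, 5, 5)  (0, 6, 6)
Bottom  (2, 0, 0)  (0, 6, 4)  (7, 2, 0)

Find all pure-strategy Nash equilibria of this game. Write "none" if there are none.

No pure-strategy Nash equilibrium.

Check each profile: it is a Nash equilibrium iff no player can strictly gain by switching unilaterally.
(Top, L, In): Player A can switch to Bottom (3 → 8). Not NE.
(Top, L, Out): Player B can switch to M (1 → 5). Not NE.
(Top, M, In): Player A can switch to Bottom (0 → 7). Not NE.
(Top, M, Out): Player B can switch to R (5 → 6). Not NE.
(Top, R, In): Player C can switch to Out (5 → 6). Not NE.
(Top, R, Out): Player A can switch to Bottom (0 → 7). Not NE.
(Bottom, L, In): Player B can switch to R (6 → 7). Not NE.
(Bottom, L, Out): Player A can switch to Top (2 → 8). Not NE.
(The remaining 4 profiles each have a profitable deviation by the same check.)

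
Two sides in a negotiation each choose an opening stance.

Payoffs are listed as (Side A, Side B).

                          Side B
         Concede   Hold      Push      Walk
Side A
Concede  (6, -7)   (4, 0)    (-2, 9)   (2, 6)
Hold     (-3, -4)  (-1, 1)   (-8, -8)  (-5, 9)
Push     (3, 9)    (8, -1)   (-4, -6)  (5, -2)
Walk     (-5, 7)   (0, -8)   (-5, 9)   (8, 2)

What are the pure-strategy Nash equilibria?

Pure NE: (Concede, Push)

(Concede, Concede): Side B can switch to Hold (-7 → 0). Not NE.
(Concede, Hold): Side A can switch to Push (4 → 8). Not NE.
(Concede, Push): Side A gets -2, best alternative -4; Side B gets 9, best alternative 6. No profitable deviation — NE.
(Concede, Walk): Side A can switch to Push (2 → 5). Not NE.
(Hold, Concede): Side A can switch to Concede (-3 → 6). Not NE.
(Hold, Hold): Side A can switch to Concede (-1 → 4). Not NE.
(Hold, Push): Side A can switch to Concede (-8 → -2). Not NE.
(Hold, Walk): Side A can switch to Concede (-5 → 2). Not NE.
(Push, Concede): Side A can switch to Concede (3 → 6). Not NE.
(Push, Hold): Side B can switch to Concede (-1 → 9). Not NE.
(Push, Push): Side A can switch to Concede (-4 → -2). Not NE.
(Push, Walk): Side A can switch to Walk (5 → 8). Not NE.
(Walk, Concede): Side A can switch to Concede (-5 → 6). Not NE.
(The remaining 3 profiles each have a profitable deviation by the same check.)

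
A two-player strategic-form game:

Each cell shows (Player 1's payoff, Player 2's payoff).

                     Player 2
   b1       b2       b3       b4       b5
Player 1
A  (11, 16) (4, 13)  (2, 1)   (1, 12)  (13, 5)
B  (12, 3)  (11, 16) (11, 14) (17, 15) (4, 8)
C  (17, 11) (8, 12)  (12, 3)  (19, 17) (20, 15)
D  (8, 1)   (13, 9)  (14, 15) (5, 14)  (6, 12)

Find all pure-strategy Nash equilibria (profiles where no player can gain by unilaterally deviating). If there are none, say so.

Mark each player's best response to every combination of opponents' strategies; a profile where every player is best-responding is a pure Nash equilibrium.
Player 1 against b1: payoffs 11, 12, 17, 8 → best response C.
Player 1 against b2: payoffs 4, 11, 8, 13 → best response D.
Player 1 against b3: payoffs 2, 11, 12, 14 → best response D.
Player 1 against b4: payoffs 1, 17, 19, 5 → best response C.
Player 1 against b5: payoffs 13, 4, 20, 6 → best response C.
Player 2 against A: payoffs 16, 13, 1, 12, 5 → best response b1.
Player 2 against B: payoffs 3, 16, 14, 15, 8 → best response b2.
Player 2 against C: payoffs 11, 12, 3, 17, 15 → best response b4.
Player 2 against D: payoffs 1, 9, 15, 14, 12 → best response b3.
Mutual best responses: (C, b4); (D, b3).

Pure-strategy Nash equilibria: (C, b4) and (D, b3)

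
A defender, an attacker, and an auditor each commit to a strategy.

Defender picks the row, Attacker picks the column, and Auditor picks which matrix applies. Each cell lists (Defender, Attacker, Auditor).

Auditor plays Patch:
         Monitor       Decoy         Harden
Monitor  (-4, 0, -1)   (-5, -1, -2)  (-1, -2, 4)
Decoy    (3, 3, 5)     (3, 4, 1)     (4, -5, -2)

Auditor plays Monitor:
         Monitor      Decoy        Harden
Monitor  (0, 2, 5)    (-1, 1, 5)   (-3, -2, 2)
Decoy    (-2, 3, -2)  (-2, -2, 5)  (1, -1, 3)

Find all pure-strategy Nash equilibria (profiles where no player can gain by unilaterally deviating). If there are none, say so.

Check each profile: it is a Nash equilibrium iff no player can strictly gain by switching unilaterally.
(Monitor, Monitor, Patch): Defender can switch to Decoy (-4 → 3). Not NE.
(Monitor, Monitor, Monitor): Defender gets 0, best alternative -2; Attacker gets 2, best alternative 1; Auditor gets 5, best alternative -1. No profitable deviation — NE.
(Monitor, Decoy, Patch): Defender can switch to Decoy (-5 → 3). Not NE.
(Monitor, Decoy, Monitor): Attacker can switch to Monitor (1 → 2). Not NE.
(Monitor, Harden, Patch): Defender can switch to Decoy (-1 → 4). Not NE.
(Monitor, Harden, Monitor): Defender can switch to Decoy (-3 → 1). Not NE.
(Decoy, Monitor, Patch): Attacker can switch to Decoy (3 → 4). Not NE.
(The remaining 5 profiles each have a profitable deviation by the same check.)

Pure NE: (Monitor, Monitor, Monitor)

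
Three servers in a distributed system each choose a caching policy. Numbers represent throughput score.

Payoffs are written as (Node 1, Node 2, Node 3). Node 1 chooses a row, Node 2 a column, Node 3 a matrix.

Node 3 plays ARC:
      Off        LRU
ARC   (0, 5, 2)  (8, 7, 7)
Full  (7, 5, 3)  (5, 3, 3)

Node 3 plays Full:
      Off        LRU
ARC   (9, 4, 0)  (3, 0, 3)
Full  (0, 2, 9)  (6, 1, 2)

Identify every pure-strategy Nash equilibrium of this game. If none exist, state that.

(ARC, LRU, ARC)

Node 1 against (Off, ARC): payoffs 0, 7 → best response Full.
Node 1 against (Off, Full): payoffs 9, 0 → best response ARC.
Node 1 against (LRU, ARC): payoffs 8, 5 → best response ARC.
Node 1 against (LRU, Full): payoffs 3, 6 → best response Full.
Node 2 against (ARC, ARC): payoffs 5, 7 → best response LRU.
Node 2 against (ARC, Full): payoffs 4, 0 → best response Off.
Node 2 against (Full, ARC): payoffs 5, 3 → best response Off.
Node 2 against (Full, Full): payoffs 2, 1 → best response Off.
Node 3 against (ARC, Off): payoffs 2, 0 → best response ARC.
Node 3 against (ARC, LRU): payoffs 7, 3 → best response ARC.
Node 3 against (Full, Off): payoffs 3, 9 → best response Full.
Node 3 against (Full, LRU): payoffs 3, 2 → best response ARC.
Mutual best responses: (ARC, LRU, ARC).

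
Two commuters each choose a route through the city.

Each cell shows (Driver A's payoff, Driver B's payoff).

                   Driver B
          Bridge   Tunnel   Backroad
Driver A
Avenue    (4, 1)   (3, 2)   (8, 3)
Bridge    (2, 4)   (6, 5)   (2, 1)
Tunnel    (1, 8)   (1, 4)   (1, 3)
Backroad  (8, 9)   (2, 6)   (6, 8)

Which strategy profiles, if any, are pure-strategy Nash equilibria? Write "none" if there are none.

The pure Nash equilibria are (Avenue, Backroad), (Bridge, Tunnel), (Backroad, Bridge).

For each strategy profile, look for a profitable unilateral deviation.
(Avenue, Bridge): Driver A can switch to Backroad (4 → 8). Not NE.
(Avenue, Tunnel): Driver A can switch to Bridge (3 → 6). Not NE.
(Avenue, Backroad): Driver A gets 8, best alternative 6; Driver B gets 3, best alternative 2. No profitable deviation — NE.
(Bridge, Bridge): Driver A can switch to Avenue (2 → 4). Not NE.
(Bridge, Tunnel): Driver A gets 6, best alternative 3; Driver B gets 5, best alternative 4. No profitable deviation — NE.
(Bridge, Backroad): Driver A can switch to Avenue (2 → 8). Not NE.
(Tunnel, Bridge): Driver A can switch to Avenue (1 → 4). Not NE.
(Tunnel, Tunnel): Driver A can switch to Avenue (1 → 3). Not NE.
(Tunnel, Backroad): Driver A can switch to Avenue (1 → 8). Not NE.
(Backroad, Bridge): Driver A gets 8, best alternative 4; Driver B gets 9, best alternative 8. No profitable deviation — NE.
(Backroad, Tunnel): Driver A can switch to Avenue (2 → 3). Not NE.
(The remaining 1 profile has a profitable deviation by the same check.)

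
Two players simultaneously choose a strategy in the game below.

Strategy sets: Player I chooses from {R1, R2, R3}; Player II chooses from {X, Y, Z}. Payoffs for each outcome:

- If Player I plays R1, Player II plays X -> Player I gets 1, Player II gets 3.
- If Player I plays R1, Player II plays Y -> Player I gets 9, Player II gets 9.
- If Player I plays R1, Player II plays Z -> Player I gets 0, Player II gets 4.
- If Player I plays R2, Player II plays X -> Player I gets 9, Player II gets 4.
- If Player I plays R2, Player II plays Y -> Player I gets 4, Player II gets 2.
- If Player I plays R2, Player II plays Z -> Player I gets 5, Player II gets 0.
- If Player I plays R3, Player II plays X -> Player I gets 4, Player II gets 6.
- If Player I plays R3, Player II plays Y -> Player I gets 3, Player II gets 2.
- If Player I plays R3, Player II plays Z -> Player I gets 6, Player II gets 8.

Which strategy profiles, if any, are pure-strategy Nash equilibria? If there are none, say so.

Player I against X: payoffs 1, 9, 4 → best response R2.
Player I against Y: payoffs 9, 4, 3 → best response R1.
Player I against Z: payoffs 0, 5, 6 → best response R3.
Player II against R1: payoffs 3, 9, 4 → best response Y.
Player II against R2: payoffs 4, 2, 0 → best response X.
Player II against R3: payoffs 6, 2, 8 → best response Z.
Mutual best responses: (R1, Y); (R2, X); (R3, Z).

(R1, Y), (R2, X), (R3, Z)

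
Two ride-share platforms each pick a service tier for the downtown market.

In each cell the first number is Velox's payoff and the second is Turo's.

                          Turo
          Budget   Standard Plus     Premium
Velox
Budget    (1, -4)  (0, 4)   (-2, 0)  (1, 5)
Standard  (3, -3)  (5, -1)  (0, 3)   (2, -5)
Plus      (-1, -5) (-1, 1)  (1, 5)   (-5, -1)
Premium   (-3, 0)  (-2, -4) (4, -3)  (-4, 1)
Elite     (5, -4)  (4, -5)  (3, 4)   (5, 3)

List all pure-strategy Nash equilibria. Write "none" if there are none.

Check each profile: it is a Nash equilibrium iff no player can strictly gain by switching unilaterally.
(Budget, Budget): Velox can switch to Standard (1 → 3). Not NE.
(Budget, Standard): Velox can switch to Standard (0 → 5). Not NE.
(Budget, Plus): Velox can switch to Standard (-2 → 0). Not NE.
(Budget, Premium): Velox can switch to Standard (1 → 2). Not NE.
(Standard, Budget): Velox can switch to Elite (3 → 5). Not NE.
(Standard, Standard): Turo can switch to Plus (-1 → 3). Not NE.
(Standard, Plus): Velox can switch to Plus (0 → 1). Not NE.
(Standard, Premium): Velox can switch to Elite (2 → 5). Not NE.
(The remaining 12 profiles each have a profitable deviation by the same check.)

No pure-strategy Nash equilibrium.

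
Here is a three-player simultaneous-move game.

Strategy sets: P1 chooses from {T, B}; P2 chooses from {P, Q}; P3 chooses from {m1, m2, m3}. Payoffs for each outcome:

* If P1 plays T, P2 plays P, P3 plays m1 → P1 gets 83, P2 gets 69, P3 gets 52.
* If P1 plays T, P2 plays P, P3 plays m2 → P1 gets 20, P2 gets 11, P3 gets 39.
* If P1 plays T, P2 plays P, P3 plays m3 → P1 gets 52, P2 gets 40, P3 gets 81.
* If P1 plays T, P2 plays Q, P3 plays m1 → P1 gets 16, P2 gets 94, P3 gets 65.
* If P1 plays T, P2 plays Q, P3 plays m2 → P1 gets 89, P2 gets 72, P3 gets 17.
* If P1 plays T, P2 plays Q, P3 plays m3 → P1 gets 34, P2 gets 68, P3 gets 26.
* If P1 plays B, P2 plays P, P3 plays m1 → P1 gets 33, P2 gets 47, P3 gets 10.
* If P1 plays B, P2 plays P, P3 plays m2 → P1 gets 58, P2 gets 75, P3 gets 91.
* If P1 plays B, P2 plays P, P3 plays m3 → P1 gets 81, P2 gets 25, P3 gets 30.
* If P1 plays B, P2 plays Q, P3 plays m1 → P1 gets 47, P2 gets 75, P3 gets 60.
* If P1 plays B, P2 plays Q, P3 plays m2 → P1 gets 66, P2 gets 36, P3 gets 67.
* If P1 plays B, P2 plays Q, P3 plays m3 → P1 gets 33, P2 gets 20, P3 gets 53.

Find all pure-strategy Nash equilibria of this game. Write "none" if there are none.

(T, P, m1): P2 can switch to Q (69 → 94). Not NE.
(T, P, m2): P1 can switch to B (20 → 58). Not NE.
(T, P, m3): P1 can switch to B (52 → 81). Not NE.
(T, Q, m1): P1 can switch to B (16 → 47). Not NE.
(T, Q, m2): P3 can switch to m1 (17 → 65). Not NE.
(T, Q, m3): P3 can switch to m1 (26 → 65). Not NE.
(B, P, m1): P1 can switch to T (33 → 83). Not NE.
(B, P, m2): P1 gets 58, best alternative 20; P2 gets 75, best alternative 36; P3 gets 91, best alternative 30. No profitable deviation — NE.
(B, P, m3): P3 can switch to m2 (30 → 91). Not NE.
(B, Q, m1): P3 can switch to m2 (60 → 67). Not NE.
(B, Q, m2): P1 can switch to T (66 → 89). Not NE.
(The remaining 1 profile has a profitable deviation by the same check.)

(B, P, m2)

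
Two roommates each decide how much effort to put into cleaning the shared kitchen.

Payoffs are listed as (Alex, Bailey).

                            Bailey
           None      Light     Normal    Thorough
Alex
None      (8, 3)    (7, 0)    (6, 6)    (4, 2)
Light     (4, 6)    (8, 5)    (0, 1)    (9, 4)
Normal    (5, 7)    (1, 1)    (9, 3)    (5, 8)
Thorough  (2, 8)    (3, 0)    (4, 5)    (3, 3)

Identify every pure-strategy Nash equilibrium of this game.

Alex against None: payoffs 8, 4, 5, 2 → best response None.
Alex against Light: payoffs 7, 8, 1, 3 → best response Light.
Alex against Normal: payoffs 6, 0, 9, 4 → best response Normal.
Alex against Thorough: payoffs 4, 9, 5, 3 → best response Light.
Bailey against None: payoffs 3, 0, 6, 2 → best response Normal.
Bailey against Light: payoffs 6, 5, 1, 4 → best response None.
Bailey against Normal: payoffs 7, 1, 3, 8 → best response Thorough.
Bailey against Thorough: payoffs 8, 0, 5, 3 → best response None.
No profile is a mutual best response for all players.

none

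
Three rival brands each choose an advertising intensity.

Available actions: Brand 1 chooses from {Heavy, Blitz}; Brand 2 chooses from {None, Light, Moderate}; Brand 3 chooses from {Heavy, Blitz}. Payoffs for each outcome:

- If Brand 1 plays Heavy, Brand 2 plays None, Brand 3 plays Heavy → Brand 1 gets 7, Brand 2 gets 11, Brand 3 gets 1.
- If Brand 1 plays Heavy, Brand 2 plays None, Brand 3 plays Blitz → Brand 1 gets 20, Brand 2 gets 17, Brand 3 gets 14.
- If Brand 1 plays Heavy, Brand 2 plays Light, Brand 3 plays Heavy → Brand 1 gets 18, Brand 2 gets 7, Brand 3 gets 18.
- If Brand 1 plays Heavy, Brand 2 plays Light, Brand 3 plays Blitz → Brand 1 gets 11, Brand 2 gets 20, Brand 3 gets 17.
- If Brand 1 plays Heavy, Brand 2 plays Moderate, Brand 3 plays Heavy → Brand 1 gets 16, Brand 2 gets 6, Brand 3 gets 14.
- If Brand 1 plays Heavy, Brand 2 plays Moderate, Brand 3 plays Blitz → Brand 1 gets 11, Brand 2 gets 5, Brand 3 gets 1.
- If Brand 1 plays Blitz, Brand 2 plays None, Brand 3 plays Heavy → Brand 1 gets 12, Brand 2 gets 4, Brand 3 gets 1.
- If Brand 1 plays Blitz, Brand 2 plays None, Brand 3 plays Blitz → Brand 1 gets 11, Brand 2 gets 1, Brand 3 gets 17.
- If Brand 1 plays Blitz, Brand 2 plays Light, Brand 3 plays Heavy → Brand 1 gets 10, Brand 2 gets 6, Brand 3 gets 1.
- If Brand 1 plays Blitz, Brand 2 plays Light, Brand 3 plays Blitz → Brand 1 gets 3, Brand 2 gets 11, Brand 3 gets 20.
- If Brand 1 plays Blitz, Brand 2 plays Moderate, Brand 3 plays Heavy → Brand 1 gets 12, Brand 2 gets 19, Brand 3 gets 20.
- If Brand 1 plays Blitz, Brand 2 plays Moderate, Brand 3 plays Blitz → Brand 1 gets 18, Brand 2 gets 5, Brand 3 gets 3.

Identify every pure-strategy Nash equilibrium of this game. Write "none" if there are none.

There is no pure-strategy Nash equilibrium.

Brand 1 against (None, Heavy): payoffs 7, 12 → best response Blitz.
Brand 1 against (None, Blitz): payoffs 20, 11 → best response Heavy.
Brand 1 against (Light, Heavy): payoffs 18, 10 → best response Heavy.
Brand 1 against (Light, Blitz): payoffs 11, 3 → best response Heavy.
Brand 1 against (Moderate, Heavy): payoffs 16, 12 → best response Heavy.
Brand 1 against (Moderate, Blitz): payoffs 11, 18 → best response Blitz.
Brand 2 against (Heavy, Heavy): payoffs 11, 7, 6 → best response None.
Brand 2 against (Heavy, Blitz): payoffs 17, 20, 5 → best response Light.
Brand 2 against (Blitz, Heavy): payoffs 4, 6, 19 → best response Moderate.
Brand 2 against (Blitz, Blitz): payoffs 1, 11, 5 → best response Light.
Brand 3 against (Heavy, None): payoffs 1, 14 → best response Blitz.
Brand 3 against (Heavy, Light): payoffs 18, 17 → best response Heavy.
Brand 3 against (Heavy, Moderate): payoffs 14, 1 → best response Heavy.
Brand 3 against (Blitz, None): payoffs 1, 17 → best response Blitz.
Brand 3 against (Blitz, Light): payoffs 1, 20 → best response Blitz.
Brand 3 against (Blitz, Moderate): payoffs 20, 3 → best response Heavy.
No profile is a mutual best response for all players.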